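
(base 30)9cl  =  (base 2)10000100100001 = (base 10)8481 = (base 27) BH3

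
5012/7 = 716 = 716.00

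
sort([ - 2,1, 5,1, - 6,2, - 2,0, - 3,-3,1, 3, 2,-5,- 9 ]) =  [ - 9, - 6, - 5  , - 3, - 3 , - 2, - 2, 0,1  ,  1,1,2,2,3,5] 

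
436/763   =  4/7=0.57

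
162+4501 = 4663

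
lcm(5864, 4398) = 17592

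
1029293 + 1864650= 2893943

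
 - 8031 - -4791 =-3240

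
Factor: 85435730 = 2^1*5^1*8543573^1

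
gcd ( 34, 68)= 34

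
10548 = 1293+9255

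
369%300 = 69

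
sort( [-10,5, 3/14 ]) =[-10, 3/14,5]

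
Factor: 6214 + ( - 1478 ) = 4736 = 2^7*37^1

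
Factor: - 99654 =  - 2^1*3^1*17^1* 977^1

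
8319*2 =16638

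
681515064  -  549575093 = 131939971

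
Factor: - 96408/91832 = -3^2 * 103^1*883^( - 1) = - 927/883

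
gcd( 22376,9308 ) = 4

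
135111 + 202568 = 337679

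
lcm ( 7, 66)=462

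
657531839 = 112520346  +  545011493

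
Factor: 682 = 2^1*11^1 * 31^1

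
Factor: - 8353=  - 8353^1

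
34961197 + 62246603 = 97207800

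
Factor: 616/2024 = 7/23 = 7^1 * 23^( - 1 )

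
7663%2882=1899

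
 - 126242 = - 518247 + 392005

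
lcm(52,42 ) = 1092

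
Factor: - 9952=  - 2^5*311^1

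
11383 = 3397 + 7986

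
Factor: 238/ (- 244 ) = -2^( - 1)*7^1 * 17^1*61^( - 1)= -  119/122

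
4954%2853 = 2101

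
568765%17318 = 14589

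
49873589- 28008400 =21865189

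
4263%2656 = 1607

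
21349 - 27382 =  - 6033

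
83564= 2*41782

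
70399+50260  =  120659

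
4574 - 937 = 3637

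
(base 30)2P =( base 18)4d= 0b1010101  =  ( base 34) 2h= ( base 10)85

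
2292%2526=2292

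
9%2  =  1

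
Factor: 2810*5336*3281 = 2^4 * 5^1*17^1*23^1*29^1*193^1*281^1 = 49195838960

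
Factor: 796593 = 3^1*7^2*5419^1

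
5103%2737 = 2366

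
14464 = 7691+6773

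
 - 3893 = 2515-6408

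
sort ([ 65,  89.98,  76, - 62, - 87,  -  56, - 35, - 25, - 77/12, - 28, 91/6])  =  [-87 ,  -  62, - 56,- 35, - 28, - 25  , - 77/12,91/6, 65, 76,89.98] 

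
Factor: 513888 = 2^5*3^1*53^1 * 101^1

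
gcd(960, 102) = 6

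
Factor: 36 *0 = 0^1 = 0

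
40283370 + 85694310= 125977680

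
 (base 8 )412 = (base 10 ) 266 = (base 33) 82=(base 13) 176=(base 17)FB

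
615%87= 6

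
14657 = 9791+4866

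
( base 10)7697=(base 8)17021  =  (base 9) 11502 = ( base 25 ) c7m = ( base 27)AF2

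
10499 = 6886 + 3613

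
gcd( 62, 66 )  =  2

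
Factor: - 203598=-2^1*3^2*11311^1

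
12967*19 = 246373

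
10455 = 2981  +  7474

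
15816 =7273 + 8543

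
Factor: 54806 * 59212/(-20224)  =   - 2^(-5) * 67^1*79^ ( - 1)*113^1*131^1*409^1 = - 405646609/2528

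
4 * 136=544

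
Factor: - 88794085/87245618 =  - 2^( - 1 )*5^1 * 29^1*101^(-1)*521^( - 1 )*829^( - 1 )*612373^1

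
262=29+233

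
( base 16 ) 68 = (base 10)104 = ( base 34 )32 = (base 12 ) 88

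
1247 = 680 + 567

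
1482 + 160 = 1642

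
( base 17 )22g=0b1001110100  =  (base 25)103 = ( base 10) 628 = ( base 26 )o4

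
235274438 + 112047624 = 347322062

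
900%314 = 272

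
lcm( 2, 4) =4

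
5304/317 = 16 + 232/317 = 16.73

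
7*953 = 6671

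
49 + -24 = 25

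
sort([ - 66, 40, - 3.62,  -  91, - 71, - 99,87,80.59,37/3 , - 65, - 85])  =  [ - 99,-91,-85, - 71, - 66, - 65, - 3.62, 37/3, 40, 80.59, 87 ]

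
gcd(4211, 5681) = 1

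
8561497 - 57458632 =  - 48897135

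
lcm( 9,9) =9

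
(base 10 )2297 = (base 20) 5eh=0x8F9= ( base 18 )71b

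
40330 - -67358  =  107688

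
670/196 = 3 + 41/98= 3.42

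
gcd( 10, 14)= 2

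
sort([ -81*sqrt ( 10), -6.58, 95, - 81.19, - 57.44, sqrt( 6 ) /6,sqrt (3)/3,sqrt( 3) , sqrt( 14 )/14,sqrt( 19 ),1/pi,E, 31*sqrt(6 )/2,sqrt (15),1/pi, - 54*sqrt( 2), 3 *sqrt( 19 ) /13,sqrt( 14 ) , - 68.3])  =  [ - 81*sqrt( 10), - 81.19, - 54 * sqrt( 2), - 68.3, - 57.44, - 6.58, sqrt( 14) /14,1/pi,1/pi,sqrt( 6) /6, sqrt(3 )/3, 3*sqrt( 19 )/13,sqrt( 3), E,  sqrt( 14),sqrt( 15),sqrt(  19),31*sqrt( 6 )/2,  95]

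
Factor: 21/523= 3^1*7^1*523^( - 1 )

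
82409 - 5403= 77006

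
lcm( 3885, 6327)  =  221445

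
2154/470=1077/235 = 4.58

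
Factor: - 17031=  - 3^1*7^1* 811^1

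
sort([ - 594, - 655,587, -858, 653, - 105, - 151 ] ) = [ - 858, - 655 , - 594, - 151, - 105,587,653 ]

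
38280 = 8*4785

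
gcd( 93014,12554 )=2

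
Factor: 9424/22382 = 2^3*19^ ( - 1) = 8/19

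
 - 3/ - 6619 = 3/6619=0.00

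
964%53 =10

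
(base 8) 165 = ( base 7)225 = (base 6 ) 313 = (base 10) 117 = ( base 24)4L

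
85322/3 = 28440 + 2/3 = 28440.67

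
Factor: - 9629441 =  - 67^1*101^1 *1423^1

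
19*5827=110713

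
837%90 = 27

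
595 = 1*595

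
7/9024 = 7/9024=0.00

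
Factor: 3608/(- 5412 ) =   -  2^1* 3^( - 1) = - 2/3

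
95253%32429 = 30395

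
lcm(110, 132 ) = 660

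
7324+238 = 7562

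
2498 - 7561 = -5063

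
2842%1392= 58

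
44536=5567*8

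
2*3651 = 7302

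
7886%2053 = 1727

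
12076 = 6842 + 5234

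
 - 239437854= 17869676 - 257307530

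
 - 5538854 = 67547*( - 82 )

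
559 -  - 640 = 1199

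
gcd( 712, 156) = 4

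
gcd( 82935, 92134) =1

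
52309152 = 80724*648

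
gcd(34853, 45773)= 91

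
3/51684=1/17228 = 0.00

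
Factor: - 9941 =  - 9941^1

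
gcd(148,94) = 2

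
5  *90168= 450840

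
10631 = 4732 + 5899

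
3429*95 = 325755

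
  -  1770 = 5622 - 7392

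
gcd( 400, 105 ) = 5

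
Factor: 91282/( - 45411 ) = -2^1 * 3^(  -  1)*15137^ (-1)*45641^1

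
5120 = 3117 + 2003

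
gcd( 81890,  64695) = 95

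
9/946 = 9/946 = 0.01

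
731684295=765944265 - 34259970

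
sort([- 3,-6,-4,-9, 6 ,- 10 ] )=[ - 10, - 9, - 6, - 4,-3, 6] 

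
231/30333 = 77/10111 = 0.01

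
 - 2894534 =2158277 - 5052811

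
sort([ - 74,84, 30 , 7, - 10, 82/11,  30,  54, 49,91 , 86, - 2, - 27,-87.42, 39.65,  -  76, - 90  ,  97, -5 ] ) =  [ - 90,  -  87.42, - 76, - 74, - 27,-10,  -  5,  -  2, 7,82/11 , 30,  30,  39.65,  49, 54, 84, 86,  91, 97]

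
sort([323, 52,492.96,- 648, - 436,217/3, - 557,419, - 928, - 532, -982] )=[ - 982, - 928, - 648, -557, - 532 , - 436 , 52,217/3,323, 419 , 492.96] 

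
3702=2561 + 1141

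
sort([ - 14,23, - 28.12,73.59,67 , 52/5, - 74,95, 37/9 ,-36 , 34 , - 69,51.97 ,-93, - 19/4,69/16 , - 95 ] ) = [ - 95,- 93 , - 74, - 69, - 36, - 28.12,- 14, - 19/4, 37/9,69/16,  52/5,  23,34, 51.97,67,73.59,95 ]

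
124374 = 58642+65732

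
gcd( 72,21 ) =3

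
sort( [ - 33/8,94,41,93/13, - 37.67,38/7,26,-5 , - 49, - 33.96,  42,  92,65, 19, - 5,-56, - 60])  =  [ - 60, - 56, - 49, - 37.67 , - 33.96, - 5, - 5, - 33/8, 38/7, 93/13, 19, 26, 41,42 , 65, 92, 94] 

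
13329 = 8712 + 4617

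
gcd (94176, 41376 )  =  96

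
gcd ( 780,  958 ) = 2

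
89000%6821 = 327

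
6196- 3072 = 3124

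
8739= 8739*1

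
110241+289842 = 400083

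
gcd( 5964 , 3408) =852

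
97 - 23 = 74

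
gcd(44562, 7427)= 7427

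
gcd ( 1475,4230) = 5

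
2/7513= 2/7513 = 0.00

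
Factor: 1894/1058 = 947/529 = 23^( - 2 )*947^1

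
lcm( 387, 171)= 7353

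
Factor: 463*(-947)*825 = -3^1*5^2 * 11^1*463^1 *947^1= - 361730325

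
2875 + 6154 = 9029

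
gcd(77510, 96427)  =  1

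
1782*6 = 10692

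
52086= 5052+47034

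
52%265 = 52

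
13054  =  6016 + 7038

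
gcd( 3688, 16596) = 1844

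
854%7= 0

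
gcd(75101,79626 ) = 1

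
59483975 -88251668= -28767693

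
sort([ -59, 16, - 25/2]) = [ - 59, - 25/2,16]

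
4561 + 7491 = 12052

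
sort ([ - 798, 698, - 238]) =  [ - 798,-238, 698]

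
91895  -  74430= 17465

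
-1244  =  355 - 1599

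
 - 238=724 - 962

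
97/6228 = 97/6228=0.02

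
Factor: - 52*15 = - 780= - 2^2*3^1*5^1*13^1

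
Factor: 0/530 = 0 = 0^1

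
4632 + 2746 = 7378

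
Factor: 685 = 5^1*137^1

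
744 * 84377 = 62776488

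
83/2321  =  83/2321 = 0.04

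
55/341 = 5/31 = 0.16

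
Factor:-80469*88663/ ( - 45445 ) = 7134622947/45445 =3^2*5^( - 1) * 61^( - 1)*149^ ( - 1 )*8941^1 * 88663^1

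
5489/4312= 1 + 107/392 = 1.27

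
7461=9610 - 2149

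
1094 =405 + 689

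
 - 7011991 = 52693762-59705753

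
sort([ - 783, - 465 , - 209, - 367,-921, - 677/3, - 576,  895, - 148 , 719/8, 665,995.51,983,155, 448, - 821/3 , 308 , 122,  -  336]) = [  -  921, - 783, - 576 , - 465, - 367, - 336, - 821/3, - 677/3, - 209 , - 148,  719/8,  122,  155,308,448 , 665, 895,  983,995.51]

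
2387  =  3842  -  1455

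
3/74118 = 1/24706 = 0.00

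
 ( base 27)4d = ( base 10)121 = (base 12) A1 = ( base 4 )1321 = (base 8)171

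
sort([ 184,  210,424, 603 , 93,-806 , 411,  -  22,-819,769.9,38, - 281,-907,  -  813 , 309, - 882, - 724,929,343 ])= [ - 907, - 882, - 819,-813, -806, - 724, - 281,-22,38 , 93, 184, 210 , 309, 343 , 411,424 , 603,769.9,  929 ] 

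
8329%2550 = 679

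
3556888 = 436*8158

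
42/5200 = 21/2600=   0.01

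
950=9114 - 8164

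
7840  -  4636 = 3204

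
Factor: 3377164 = 2^2*7^1*103^1*1171^1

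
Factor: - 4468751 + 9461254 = 1879^1  *  2657^1 = 4992503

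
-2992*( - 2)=5984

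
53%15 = 8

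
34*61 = 2074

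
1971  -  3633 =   -  1662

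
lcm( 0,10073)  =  0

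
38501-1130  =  37371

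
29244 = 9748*3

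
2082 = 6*347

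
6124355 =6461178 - 336823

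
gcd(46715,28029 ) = 9343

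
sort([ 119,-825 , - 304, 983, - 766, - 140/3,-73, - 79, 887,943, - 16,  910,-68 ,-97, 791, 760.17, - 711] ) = [ - 825, - 766, - 711, - 304  , - 97,  -  79, - 73, - 68, - 140/3 , - 16,119,760.17,791, 887,910,  943, 983] 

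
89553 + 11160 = 100713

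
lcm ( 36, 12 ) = 36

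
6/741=2/247 =0.01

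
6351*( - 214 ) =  - 1359114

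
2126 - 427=1699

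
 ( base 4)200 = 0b100000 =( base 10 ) 32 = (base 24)18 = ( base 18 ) 1e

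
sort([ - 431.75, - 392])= [  -  431.75, - 392]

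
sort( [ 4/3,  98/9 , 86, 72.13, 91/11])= [4/3 , 91/11 , 98/9,72.13,86]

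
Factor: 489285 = 3^2*5^1*83^1*131^1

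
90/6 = 15 = 15.00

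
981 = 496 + 485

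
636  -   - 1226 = 1862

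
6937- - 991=7928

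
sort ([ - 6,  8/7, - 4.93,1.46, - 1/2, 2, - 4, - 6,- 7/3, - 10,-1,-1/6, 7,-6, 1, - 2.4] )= [ - 10,-6,-6, - 6,-4.93,- 4, - 2.4,-7/3, - 1,  -  1/2, - 1/6, 1, 8/7, 1.46, 2 , 7] 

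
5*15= 75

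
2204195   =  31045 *71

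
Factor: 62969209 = 62969209^1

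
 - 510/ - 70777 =510/70777 = 0.01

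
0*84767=0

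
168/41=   168/41= 4.10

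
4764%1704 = 1356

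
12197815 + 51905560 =64103375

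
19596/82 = 9798/41= 238.98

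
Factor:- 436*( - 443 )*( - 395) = - 2^2*5^1*79^1*109^1*443^1 = -  76293460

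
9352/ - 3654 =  - 668/261 = -2.56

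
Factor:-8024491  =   - 71^1*113021^1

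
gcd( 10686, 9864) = 822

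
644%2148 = 644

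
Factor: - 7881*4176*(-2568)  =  84515591808=2^7  *  3^4*29^1*37^1 * 71^1*107^1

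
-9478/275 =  - 35+147/275=-34.47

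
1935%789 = 357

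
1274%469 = 336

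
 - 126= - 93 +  - 33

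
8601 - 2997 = 5604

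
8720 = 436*20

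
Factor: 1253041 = 1061^1*1181^1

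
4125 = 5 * 825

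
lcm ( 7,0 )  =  0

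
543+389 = 932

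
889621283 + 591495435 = 1481116718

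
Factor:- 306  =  -2^1*3^2*17^1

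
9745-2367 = 7378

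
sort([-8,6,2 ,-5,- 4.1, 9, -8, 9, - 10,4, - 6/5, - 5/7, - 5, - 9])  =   [ - 10, - 9,-8, - 8,-5, - 5, -4.1,-6/5,-5/7,2,4,6, 9,9]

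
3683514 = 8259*446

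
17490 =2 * 8745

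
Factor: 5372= 2^2*17^1*79^1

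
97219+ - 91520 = 5699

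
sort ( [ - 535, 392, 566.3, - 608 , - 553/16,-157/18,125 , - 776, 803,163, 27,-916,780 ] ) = [-916, - 776, - 608, - 535,-553/16, - 157/18,27 , 125, 163,  392,566.3, 780, 803]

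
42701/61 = 42701/61 = 700.02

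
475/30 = 95/6 = 15.83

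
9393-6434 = 2959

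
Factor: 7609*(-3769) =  - 7^1*1087^1*3769^1=-28678321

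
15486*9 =139374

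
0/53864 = 0 = 0.00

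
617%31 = 28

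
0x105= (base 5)2021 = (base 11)218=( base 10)261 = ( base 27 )9i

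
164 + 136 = 300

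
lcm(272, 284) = 19312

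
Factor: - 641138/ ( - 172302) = 320569/86151  =  3^(- 1)  *  13^ ( - 1 )*17^1 * 47^( - 2) * 109^1 *173^1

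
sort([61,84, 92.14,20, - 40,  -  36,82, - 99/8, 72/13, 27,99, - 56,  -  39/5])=[ - 56 , - 40, - 36, - 99/8, - 39/5 , 72/13, 20,  27, 61,82 , 84, 92.14,99 ]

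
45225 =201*225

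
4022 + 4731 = 8753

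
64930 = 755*86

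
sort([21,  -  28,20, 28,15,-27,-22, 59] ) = [-28,-27,-22 , 15, 20,21,  28,59 ] 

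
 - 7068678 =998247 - 8066925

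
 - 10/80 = -1+7/8 = - 0.12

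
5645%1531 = 1052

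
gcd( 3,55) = 1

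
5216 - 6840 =-1624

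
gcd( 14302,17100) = 2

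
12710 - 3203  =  9507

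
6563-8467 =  - 1904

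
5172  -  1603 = 3569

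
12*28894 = 346728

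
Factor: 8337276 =2^2 *3^3*17^1*19^1*239^1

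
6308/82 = 3154/41 = 76.93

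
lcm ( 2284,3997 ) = 15988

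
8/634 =4/317 = 0.01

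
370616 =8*46327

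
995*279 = 277605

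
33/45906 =11/15302 = 0.00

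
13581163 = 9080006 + 4501157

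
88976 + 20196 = 109172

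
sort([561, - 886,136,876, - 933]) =[  -  933, - 886, 136,561  ,  876]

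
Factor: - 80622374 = -2^1 * 7^1*5758741^1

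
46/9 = 46/9 = 5.11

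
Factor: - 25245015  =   - 3^1*5^1*19^1*283^1*313^1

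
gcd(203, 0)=203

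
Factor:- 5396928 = -2^6*3^1 * 28109^1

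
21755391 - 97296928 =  - 75541537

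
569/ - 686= -569/686 = -0.83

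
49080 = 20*2454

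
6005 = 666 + 5339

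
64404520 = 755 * 85304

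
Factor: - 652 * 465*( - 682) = 206768760 = 2^3 * 3^1*5^1 * 11^1 * 31^2*163^1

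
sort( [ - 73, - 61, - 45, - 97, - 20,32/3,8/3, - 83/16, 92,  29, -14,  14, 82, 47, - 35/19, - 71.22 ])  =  [ - 97, - 73, - 71.22, - 61 , - 45, - 20,-14, - 83/16, - 35/19, 8/3, 32/3, 14 , 29, 47,82, 92 ] 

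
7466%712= 346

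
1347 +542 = 1889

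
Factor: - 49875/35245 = - 3^1*5^2*53^( - 1)  =  - 75/53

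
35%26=9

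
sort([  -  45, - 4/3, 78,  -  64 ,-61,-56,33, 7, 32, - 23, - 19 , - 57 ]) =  [ - 64, - 61, - 57, - 56, - 45, - 23, - 19, - 4/3,7, 32, 33,78]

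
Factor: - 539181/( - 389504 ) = 2^ ( - 7 )*3^2*17^( - 1 )*139^1*179^(-1)*431^1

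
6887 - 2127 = 4760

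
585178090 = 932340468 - 347162378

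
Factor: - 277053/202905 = -3^( - 4)*5^ (-1)*  7^1*79^1=-553/405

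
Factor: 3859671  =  3^1*1286557^1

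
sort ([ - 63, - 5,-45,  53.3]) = [ - 63,-45, - 5,53.3]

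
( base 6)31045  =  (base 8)10045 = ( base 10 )4133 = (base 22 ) 8bj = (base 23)7ig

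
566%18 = 8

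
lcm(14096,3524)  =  14096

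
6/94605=2/31535 = 0.00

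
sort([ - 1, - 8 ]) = [ - 8,  -  1]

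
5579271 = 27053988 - 21474717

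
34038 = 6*5673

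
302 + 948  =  1250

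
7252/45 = 161 + 7/45 = 161.16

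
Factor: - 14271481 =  - 7^1*2038783^1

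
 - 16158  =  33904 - 50062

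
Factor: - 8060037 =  - 3^1*131^1*20509^1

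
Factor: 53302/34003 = 58/37 = 2^1*29^1*37^ ( - 1 ) 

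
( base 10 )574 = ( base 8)1076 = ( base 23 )11M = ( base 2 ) 1000111110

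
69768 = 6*11628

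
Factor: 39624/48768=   13/16 = 2^(-4)*13^1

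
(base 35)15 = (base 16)28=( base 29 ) 1B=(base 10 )40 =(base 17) 26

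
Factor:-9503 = - 13^1*17^1*43^1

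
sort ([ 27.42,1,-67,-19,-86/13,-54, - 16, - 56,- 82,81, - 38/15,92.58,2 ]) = [ - 82, - 67  ,-56, - 54, - 19, - 16, - 86/13, - 38/15,1,2,27.42,81, 92.58 ] 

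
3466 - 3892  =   - 426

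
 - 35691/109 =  - 35691/109 = - 327.44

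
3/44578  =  3/44578 = 0.00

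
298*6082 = 1812436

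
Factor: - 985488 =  - 2^4 * 3^1*7^2*419^1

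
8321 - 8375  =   - 54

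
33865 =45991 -12126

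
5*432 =2160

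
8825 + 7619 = 16444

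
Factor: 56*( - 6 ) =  - 336=- 2^4*3^1*7^1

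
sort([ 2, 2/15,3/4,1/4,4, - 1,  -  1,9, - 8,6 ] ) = [- 8,-1, -1,2/15,1/4, 3/4,2,4,6,9 ]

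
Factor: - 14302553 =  - 97^1*147449^1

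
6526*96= 626496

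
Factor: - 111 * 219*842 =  - 20468178= - 2^1*3^2*37^1 *73^1*421^1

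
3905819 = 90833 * 43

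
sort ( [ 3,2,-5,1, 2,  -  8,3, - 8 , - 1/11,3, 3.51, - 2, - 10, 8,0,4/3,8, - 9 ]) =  [ - 10, - 9, - 8,  -  8, - 5, - 2, - 1/11,0,1 , 4/3,  2,  2,3,3,  3,3.51 , 8, 8] 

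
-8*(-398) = 3184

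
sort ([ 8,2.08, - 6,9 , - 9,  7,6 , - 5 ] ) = [ - 9 ,-6, - 5,2.08,6,7, 8, 9 ] 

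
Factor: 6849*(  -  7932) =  - 2^2*3^3*661^1 * 761^1  =  - 54326268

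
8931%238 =125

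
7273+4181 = 11454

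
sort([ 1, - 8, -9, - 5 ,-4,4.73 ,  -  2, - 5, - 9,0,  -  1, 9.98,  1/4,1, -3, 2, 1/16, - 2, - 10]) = [ - 10, - 9  ,-9, - 8,-5,-5,-4,-3,  -  2, - 2, - 1,0,1/16,1/4, 1,1, 2,4.73, 9.98 ]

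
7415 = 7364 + 51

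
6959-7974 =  - 1015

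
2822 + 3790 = 6612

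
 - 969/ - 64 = 969/64 = 15.14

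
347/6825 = 347/6825  =  0.05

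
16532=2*8266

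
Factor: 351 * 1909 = 3^3*13^1*23^1*83^1 = 670059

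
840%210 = 0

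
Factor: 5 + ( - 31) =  - 2^1*13^1 = - 26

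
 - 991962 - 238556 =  - 1230518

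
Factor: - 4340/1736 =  - 2^( - 1)*5^1=- 5/2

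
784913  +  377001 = 1161914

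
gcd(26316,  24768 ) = 1548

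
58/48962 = 29/24481 = 0.00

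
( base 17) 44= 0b1001000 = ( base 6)200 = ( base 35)22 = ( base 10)72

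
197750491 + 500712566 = 698463057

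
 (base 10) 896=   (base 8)1600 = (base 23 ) 1fm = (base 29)11q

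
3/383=3/383 = 0.01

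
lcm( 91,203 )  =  2639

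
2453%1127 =199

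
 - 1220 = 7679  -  8899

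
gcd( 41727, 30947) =7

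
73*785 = 57305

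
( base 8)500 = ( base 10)320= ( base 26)C8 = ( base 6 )1252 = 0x140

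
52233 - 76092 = -23859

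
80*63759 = 5100720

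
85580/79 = 1083+23/79 = 1083.29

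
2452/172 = 613/43 = 14.26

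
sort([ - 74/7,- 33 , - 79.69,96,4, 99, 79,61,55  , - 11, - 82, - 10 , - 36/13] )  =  [ - 82,-79.69, - 33, - 11, - 74/7, - 10 , - 36/13, 4, 55,61, 79,  96,99]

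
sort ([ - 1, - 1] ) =[ - 1, - 1]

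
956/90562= 478/45281 = 0.01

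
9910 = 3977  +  5933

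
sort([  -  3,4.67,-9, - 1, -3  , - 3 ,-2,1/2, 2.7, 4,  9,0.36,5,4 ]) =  [ -9,-3, -3,  -  3,-2, - 1 , 0.36 , 1/2, 2.7, 4, 4, 4.67,5 , 9 ] 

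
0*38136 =0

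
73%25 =23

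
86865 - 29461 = 57404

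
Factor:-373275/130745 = -3^3*5^1*7^1 * 331^( - 1 ) = -945/331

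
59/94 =59/94 =0.63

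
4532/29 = 4532/29 = 156.28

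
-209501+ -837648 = -1047149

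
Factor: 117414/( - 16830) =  - 5^ ( - 1)*17^(-1) * 593^1= - 593/85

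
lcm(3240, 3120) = 84240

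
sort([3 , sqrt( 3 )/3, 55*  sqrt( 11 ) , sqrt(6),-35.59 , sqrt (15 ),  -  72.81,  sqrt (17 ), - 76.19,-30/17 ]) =[ - 76.19, - 72.81, - 35.59, - 30/17,sqrt( 3) /3, sqrt( 6 ),3,sqrt ( 15),sqrt( 17) , 55*sqrt( 11)]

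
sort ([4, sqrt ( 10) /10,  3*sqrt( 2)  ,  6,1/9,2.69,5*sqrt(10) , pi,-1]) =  [ - 1, 1/9,sqrt(10) /10,2.69, pi, 4, 3 * sqrt( 2),6,5*sqrt(10 )]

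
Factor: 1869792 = 2^5 * 3^1*19477^1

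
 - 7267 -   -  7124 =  - 143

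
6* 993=5958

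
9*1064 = 9576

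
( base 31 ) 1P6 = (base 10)1742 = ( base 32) 1me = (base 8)3316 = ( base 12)1012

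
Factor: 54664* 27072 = 2^9*3^2*47^1*6833^1 = 1479863808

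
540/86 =6+ 12/43 = 6.28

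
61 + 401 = 462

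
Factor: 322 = 2^1*7^1*23^1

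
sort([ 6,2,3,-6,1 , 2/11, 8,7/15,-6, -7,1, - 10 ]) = [ - 10, - 7, - 6, - 6, 2/11 , 7/15,1,1, 2,  3,6,8 ]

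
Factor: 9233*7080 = 65369640 = 2^3*3^1*5^1*7^1* 59^1*1319^1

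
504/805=72/115= 0.63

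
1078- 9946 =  - 8868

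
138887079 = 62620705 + 76266374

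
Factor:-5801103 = -3^2*7^1*11^2 * 761^1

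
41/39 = 1 + 2/39 = 1.05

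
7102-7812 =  - 710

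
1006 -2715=  -  1709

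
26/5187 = 2/399 = 0.01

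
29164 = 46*634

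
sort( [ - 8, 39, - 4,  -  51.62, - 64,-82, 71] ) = [ - 82 , - 64 , - 51.62, - 8 , - 4, 39 , 71]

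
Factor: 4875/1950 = 5/2 = 2^ ( - 1)  *  5^1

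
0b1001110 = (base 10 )78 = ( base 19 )42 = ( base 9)86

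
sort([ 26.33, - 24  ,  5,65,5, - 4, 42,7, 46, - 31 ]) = [ - 31, - 24, - 4,5, 5,  7,  26.33, 42  ,  46 , 65 ] 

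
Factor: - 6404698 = - 2^1*3202349^1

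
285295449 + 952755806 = 1238051255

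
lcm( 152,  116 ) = 4408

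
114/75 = 38/25 = 1.52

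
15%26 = 15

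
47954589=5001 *9589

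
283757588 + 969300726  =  1253058314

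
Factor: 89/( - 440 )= - 2^( - 3)*5^( - 1)*11^( -1 )*89^1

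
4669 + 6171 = 10840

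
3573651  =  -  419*(- 8529 ) 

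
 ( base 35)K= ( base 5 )40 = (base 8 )24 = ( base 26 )K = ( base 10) 20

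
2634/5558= 1317/2779  =  0.47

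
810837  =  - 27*( - 30031)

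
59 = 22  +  37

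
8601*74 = 636474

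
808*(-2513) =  - 2030504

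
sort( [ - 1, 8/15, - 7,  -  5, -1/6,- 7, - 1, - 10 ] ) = [ - 10, - 7, - 7  , - 5,-1,  -  1, - 1/6, 8/15] 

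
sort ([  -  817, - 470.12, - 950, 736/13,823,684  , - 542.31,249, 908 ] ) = [-950, - 817, - 542.31, - 470.12,736/13, 249, 684, 823,  908]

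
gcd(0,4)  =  4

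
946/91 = 946/91 =10.40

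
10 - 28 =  - 18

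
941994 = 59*15966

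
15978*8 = 127824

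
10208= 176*58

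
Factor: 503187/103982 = 2^( - 1 )*3^1*51991^( - 1 )*167729^1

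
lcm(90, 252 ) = 1260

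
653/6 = 653/6 = 108.83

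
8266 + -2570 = 5696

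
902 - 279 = 623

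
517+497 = 1014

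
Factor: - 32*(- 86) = 2752 = 2^6*43^1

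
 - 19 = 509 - 528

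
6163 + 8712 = 14875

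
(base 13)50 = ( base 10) 65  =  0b1000001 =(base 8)101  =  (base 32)21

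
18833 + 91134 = 109967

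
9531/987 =3177/329 = 9.66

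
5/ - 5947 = -5/5947= - 0.00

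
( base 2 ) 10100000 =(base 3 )12221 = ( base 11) 136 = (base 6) 424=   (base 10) 160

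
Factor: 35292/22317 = 68/43 =2^2*17^1 * 43^(- 1) 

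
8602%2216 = 1954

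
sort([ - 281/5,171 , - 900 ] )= [ - 900, - 281/5, 171] 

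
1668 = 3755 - 2087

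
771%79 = 60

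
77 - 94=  - 17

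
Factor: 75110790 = 2^1*3^1*5^1 * 107^1*23399^1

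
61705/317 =61705/317 = 194.65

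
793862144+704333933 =1498196077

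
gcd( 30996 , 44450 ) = 14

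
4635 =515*9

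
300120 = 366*820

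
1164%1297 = 1164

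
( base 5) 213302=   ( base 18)14B1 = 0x1C9F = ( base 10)7327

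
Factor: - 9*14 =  - 2^1*3^2*7^1=- 126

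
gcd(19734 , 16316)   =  2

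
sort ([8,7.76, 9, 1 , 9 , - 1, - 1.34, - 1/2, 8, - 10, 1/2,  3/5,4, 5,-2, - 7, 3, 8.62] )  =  [ - 10, - 7, - 2, - 1.34, - 1, - 1/2, 1/2 , 3/5 , 1, 3,  4,5,  7.76,8 , 8 , 8.62, 9 , 9 ]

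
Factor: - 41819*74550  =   - 3117606450 =- 2^1*3^1*5^2*7^1*19^1*31^1*71^2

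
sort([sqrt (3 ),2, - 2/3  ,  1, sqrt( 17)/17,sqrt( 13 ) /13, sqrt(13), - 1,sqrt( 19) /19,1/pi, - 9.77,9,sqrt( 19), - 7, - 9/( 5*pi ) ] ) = [ - 9.77, - 7,  -  1, - 2/3  , - 9/(5*pi ),  sqrt ( 19) /19,sqrt( 17) /17, sqrt(13)/13,1/pi,1,  sqrt (3),2, sqrt( 13),sqrt ( 19 ),9 ] 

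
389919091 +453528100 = 843447191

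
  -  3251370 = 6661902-9913272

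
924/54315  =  308/18105 = 0.02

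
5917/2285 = 5917/2285 = 2.59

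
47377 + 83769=131146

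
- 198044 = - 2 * 99022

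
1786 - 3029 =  - 1243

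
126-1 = 125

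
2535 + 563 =3098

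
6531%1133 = 866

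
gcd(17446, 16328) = 26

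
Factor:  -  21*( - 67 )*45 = 3^3*5^1  *7^1*67^1 = 63315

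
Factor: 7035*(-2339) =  - 16454865 =- 3^1  *  5^1 * 7^1 * 67^1 * 2339^1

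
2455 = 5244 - 2789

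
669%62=49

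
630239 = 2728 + 627511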